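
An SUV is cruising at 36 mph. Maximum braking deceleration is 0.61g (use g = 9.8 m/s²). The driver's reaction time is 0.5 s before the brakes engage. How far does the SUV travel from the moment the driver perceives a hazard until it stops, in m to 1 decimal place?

36 mph × 0.44704 = 16.0934 m/s.
a = 0.61 × 9.8 = 5.978 m/s².
Reaction distance = v·t_r = 16.0934 × 0.5 = 8.047 m.
Braking distance = v²/(2a) = 16.0934² / (2 × 5.978) = 258.998 / 11.956 = 21.663 m.
Total = 8.047 + 21.663 = 29.710 m.

Total stopping distance ≈ 29.7 m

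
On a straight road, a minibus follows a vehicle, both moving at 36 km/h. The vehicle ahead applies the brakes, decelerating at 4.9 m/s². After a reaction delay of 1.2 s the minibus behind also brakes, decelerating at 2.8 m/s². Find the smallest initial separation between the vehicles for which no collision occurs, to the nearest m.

36 km/h ÷ 3.6 = 10.0000 m/s.
Leader travels v²/(2a_L) = 100.000 / 9.800 = 10.204 m before stopping.
Follower covers v·t_r = 10.0000 × 1.2 = 12.000 m while reacting, then v²/(2a_F) = 100.000 / 5.600 = 17.857 m while braking, for a total of 12.000 + 17.857 = 29.857 m.
Since a_F ≤ a_L and the follower starts braking later, the follower is never slower than the leader, so the closest approach is when both have stopped.
Minimum gap = 29.857 − 10.204 = 19.653 m.

Minimum gap ≈ 20 m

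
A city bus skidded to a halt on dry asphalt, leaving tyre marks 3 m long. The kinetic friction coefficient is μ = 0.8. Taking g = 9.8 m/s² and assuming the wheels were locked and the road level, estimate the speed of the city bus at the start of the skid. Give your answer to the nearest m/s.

Initial speed ≈ 7 m/s

Deceleration a = μg = 0.8 × 9.8 = 7.840 m/s².
v = √(2a·d) = √(2 × 7.840 × 3) = √47.040 = 6.8586 m/s.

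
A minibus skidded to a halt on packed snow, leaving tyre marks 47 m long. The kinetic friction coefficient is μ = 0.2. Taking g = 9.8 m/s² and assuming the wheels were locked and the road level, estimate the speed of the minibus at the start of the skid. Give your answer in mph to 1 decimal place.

Deceleration a = μg = 0.2 × 9.8 = 1.960 m/s².
v = √(2a·d) = √(2 × 1.960 × 47) = √184.240 = 13.5735 m/s.
= 13.5735 ÷ 0.44704 = 30.363 mph.

Initial speed ≈ 30.4 mph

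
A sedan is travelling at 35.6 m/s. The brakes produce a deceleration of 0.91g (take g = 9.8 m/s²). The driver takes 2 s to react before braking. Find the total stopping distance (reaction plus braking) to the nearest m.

a = 0.91 × 9.8 = 8.918 m/s².
Reaction distance = v·t_r = 35.6000 × 2 = 71.200 m.
Braking distance = v²/(2a) = 35.6000² / (2 × 8.918) = 1267.360 / 17.836 = 71.056 m.
Total = 71.200 + 71.056 = 142.256 m.

Total stopping distance ≈ 142 m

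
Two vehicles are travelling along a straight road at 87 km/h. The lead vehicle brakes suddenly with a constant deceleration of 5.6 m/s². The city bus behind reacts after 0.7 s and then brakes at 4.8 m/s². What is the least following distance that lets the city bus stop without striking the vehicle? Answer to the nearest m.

87 km/h ÷ 3.6 = 24.1667 m/s.
Leader travels v²/(2a_L) = 584.029 / 11.200 = 52.145 m before stopping.
Follower covers v·t_r = 24.1667 × 0.7 = 16.917 m while reacting, then v²/(2a_F) = 584.029 / 9.600 = 60.836 m while braking, for a total of 16.917 + 60.836 = 77.753 m.
Since a_F ≤ a_L and the follower starts braking later, the follower is never slower than the leader, so the closest approach is when both have stopped.
Minimum gap = 77.753 − 52.145 = 25.608 m.

Minimum gap ≈ 26 m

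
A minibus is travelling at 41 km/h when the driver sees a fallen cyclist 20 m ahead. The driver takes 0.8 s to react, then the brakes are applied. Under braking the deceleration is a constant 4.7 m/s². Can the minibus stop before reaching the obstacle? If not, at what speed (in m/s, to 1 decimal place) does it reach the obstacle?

No — it strikes the obstacle at 5.2 m/s

41 km/h ÷ 3.6 = 11.3889 m/s.
Reaction distance = 11.3889 × 0.8 = 9.111 m.
Braking distance needed to stop: v²/(2a) = 129.707 / 9.400 = 13.799 m, so total needed = 9.111 + 13.799 = 22.910 m > 20 m — it cannot stop.
Distance remaining when braking begins: 20 − 9.111 = 10.889 m.
v² = v₀² − 2a·d = 129.707 − 2 × 4.700 × 10.889 = 27.350 m²/s².
v = √27.350 = 5.230 m/s.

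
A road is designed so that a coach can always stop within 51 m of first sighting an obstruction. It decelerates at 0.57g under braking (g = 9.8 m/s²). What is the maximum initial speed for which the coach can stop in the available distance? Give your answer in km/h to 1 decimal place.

a = 0.57 × 9.8 = 5.586 m/s².
v²/(2a) = d ⇒ v = √(2 × 5.586 × 51) = √569.77 = 23.8699 m/s.
23.8699 m/s × 3.6 = 85.932 km/h.

Maximum speed ≈ 85.9 km/h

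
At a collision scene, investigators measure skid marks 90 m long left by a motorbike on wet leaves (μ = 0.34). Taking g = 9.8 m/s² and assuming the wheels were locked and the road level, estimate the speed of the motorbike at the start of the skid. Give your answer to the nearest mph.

Deceleration a = μg = 0.34 × 9.8 = 3.332 m/s².
v = √(2a·d) = √(2 × 3.332 × 90) = √599.760 = 24.4900 m/s.
= 24.4900 ÷ 0.44704 = 54.783 mph.

Initial speed ≈ 55 mph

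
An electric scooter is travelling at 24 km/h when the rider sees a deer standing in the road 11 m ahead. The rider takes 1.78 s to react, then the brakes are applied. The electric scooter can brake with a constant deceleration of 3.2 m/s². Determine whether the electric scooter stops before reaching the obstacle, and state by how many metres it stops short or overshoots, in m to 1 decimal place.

24 km/h ÷ 3.6 = 6.6667 m/s.
Reaction distance = 6.6667 × 1.78 = 11.867 m.
Braking distance = v²/(2a) = 44.445 / 6.400 = 6.945 m.
Total stopping distance = 11.867 + 6.945 = 18.812 m, vs 11 m available — it cannot stop in time and overshoots by 18.812 − 11 = 7.812 m.

No — it overshoots by 7.8 m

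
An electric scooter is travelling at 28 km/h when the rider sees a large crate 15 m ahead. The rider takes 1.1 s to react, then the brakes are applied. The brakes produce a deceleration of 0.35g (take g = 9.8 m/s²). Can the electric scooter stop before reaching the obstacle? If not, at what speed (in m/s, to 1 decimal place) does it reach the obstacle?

28 km/h ÷ 3.6 = 7.7778 m/s.
a = 0.35 × 9.8 = 3.430 m/s².
Reaction distance = 7.7778 × 1.1 = 8.556 m.
Braking distance needed to stop: v²/(2a) = 60.494 / 6.860 = 8.818 m, so total needed = 8.556 + 8.818 = 17.374 m > 15 m — it cannot stop.
Distance remaining when braking begins: 15 − 8.556 = 6.444 m.
v² = v₀² − 2a·d = 60.494 − 2 × 3.430 × 6.444 = 16.288 m²/s².
v = √16.288 = 4.036 m/s.

No — it strikes the obstacle at 4.0 m/s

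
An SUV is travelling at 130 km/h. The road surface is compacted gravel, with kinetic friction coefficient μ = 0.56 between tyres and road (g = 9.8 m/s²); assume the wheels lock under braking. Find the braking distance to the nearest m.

Braking distance ≈ 119 m

130 km/h ÷ 3.6 = 36.1111 m/s.
a = μg = 0.56 × 9.8 = 5.488 m/s².
Braking distance = v²/(2a) = 36.1111² / (2 × 5.488) = 1304.012 / 10.976 = 118.806 m.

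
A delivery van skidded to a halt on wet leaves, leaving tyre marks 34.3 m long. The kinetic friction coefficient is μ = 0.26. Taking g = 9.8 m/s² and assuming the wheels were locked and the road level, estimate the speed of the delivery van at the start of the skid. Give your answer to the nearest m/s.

Deceleration a = μg = 0.26 × 9.8 = 2.548 m/s².
v = √(2a·d) = √(2 × 2.548 × 34.3) = √174.793 = 13.2209 m/s.

Initial speed ≈ 13 m/s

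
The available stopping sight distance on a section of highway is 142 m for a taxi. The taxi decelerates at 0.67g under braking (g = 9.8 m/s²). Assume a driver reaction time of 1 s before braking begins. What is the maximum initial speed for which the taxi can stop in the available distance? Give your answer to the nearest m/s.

Maximum speed ≈ 37 m/s

a = 0.67 × 9.8 = 6.566 m/s².
Stopping distance: v·t_r + v²/(2a) = 142 with t_r = 1 s and a = 6.566 m/s².
So v² + 13.132 v − 1864.74 = 0.
Positive root: v = −a·t_r + √((a·t_r)² + 2a·d) = −6.566 + √(43.112 + 1864.74) = 37.1130 m/s.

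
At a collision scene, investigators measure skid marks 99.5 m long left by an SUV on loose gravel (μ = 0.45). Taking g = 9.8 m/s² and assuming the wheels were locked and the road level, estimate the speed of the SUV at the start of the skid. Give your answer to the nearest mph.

Initial speed ≈ 66 mph

Deceleration a = μg = 0.45 × 9.8 = 4.410 m/s².
v = √(2a·d) = √(2 × 4.410 × 99.5) = √877.590 = 29.6241 m/s.
= 29.6241 ÷ 0.44704 = 66.267 mph.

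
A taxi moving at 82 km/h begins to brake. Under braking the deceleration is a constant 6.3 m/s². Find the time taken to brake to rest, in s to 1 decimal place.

Braking time ≈ 3.6 s

82 km/h ÷ 3.6 = 22.7778 m/s.
Braking time = v/a = 22.7778 / 6.300 = 3.616 s.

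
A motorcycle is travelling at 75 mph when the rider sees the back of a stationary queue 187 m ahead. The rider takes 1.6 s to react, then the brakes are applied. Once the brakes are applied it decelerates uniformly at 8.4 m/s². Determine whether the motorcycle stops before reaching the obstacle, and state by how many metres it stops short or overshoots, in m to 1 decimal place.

Yes — it stops 66.4 m short of the obstacle

75 mph × 0.44704 = 33.5280 m/s.
Reaction distance = 33.5280 × 1.6 = 53.645 m.
Braking distance = v²/(2a) = 1124.127 / 16.800 = 66.912 m.
Total stopping distance = 53.645 + 66.912 = 120.557 m, vs 187 m available — it stops with 187 − 120.557 = 66.443 m to spare.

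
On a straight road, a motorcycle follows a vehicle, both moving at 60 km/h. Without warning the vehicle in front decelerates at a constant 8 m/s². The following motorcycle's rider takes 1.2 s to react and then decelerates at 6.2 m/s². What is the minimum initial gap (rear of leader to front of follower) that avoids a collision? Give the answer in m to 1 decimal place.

Minimum gap ≈ 25.0 m

60 km/h ÷ 3.6 = 16.6667 m/s.
Leader travels v²/(2a_L) = 277.779 / 16.000 = 17.361 m before stopping.
Follower covers v·t_r = 16.6667 × 1.2 = 20.000 m while reacting, then v²/(2a_F) = 277.779 / 12.400 = 22.402 m while braking, for a total of 20.000 + 22.402 = 42.402 m.
Since a_F ≤ a_L and the follower starts braking later, the follower is never slower than the leader, so the closest approach is when both have stopped.
Minimum gap = 42.402 − 17.361 = 25.041 m.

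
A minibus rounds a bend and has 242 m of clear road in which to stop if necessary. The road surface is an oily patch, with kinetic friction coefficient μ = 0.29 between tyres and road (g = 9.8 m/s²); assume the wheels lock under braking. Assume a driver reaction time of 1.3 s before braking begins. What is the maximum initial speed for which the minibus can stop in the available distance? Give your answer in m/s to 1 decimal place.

Maximum speed ≈ 33.6 m/s

a = μg = 0.29 × 9.8 = 2.842 m/s².
Stopping distance: v·t_r + v²/(2a) = 242 with t_r = 1.3 s and a = 2.842 m/s².
So v² + 7.389 v − 1375.53 = 0.
Positive root: v = −a·t_r + √((a·t_r)² + 2a·d) = −3.695 + √(13.653 + 1375.53) = 33.5767 m/s.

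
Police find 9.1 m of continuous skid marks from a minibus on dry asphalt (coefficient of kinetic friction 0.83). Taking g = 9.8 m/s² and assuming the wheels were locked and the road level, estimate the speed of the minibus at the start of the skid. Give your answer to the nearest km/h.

Initial speed ≈ 44 km/h

Deceleration a = μg = 0.83 × 9.8 = 8.134 m/s².
v = √(2a·d) = √(2 × 8.134 × 9.1) = √148.039 = 12.1671 m/s.
= 12.1671 × 3.6 = 43.802 km/h.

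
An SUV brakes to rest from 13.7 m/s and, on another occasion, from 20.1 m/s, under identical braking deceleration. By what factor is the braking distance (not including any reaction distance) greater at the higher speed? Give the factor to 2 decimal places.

Braking distance d = v²/(2a), so with a fixed, d ∝ v².
Factor = (20.1/13.7)² = 1.4672² = 2.1527.

Factor ≈ 2.15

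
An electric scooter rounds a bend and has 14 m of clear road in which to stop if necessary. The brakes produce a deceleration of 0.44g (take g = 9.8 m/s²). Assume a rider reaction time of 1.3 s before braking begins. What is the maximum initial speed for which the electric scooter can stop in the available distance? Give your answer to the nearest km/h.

a = 0.44 × 9.8 = 4.312 m/s².
Stopping distance: v·t_r + v²/(2a) = 14 with t_r = 1.3 s and a = 4.312 m/s².
So v² + 11.211 v − 120.74 = 0.
Positive root: v = −a·t_r + √((a·t_r)² + 2a·d) = −5.606 + √(31.427 + 120.74) = 6.7296 m/s.
6.7296 m/s × 3.6 = 24.227 km/h.

Maximum speed ≈ 24 km/h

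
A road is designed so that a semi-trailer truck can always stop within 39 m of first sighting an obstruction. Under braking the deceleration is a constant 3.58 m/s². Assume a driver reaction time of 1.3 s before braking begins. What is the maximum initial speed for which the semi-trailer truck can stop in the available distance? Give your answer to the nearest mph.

Stopping distance: v·t_r + v²/(2a) = 39 with t_r = 1.3 s and a = 3.580 m/s².
So v² + 9.308 v − 279.24 = 0.
Positive root: v = −a·t_r + √((a·t_r)² + 2a·d) = −4.654 + √(21.660 + 279.24) = 12.6925 m/s.
12.6925 m/s ÷ 0.44704 = 28.392 mph.

Maximum speed ≈ 28 mph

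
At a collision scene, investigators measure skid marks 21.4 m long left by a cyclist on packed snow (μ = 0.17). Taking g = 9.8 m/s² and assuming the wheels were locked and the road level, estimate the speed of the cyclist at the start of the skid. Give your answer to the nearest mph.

Deceleration a = μg = 0.17 × 9.8 = 1.666 m/s².
v = √(2a·d) = √(2 × 1.666 × 21.4) = √71.305 = 8.4442 m/s.
= 8.4442 ÷ 0.44704 = 18.889 mph.

Initial speed ≈ 19 mph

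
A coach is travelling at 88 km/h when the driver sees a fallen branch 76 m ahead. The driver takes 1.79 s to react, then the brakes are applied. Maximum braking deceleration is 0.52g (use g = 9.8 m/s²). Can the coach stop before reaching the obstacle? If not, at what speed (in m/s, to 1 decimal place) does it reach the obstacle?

88 km/h ÷ 3.6 = 24.4444 m/s.
a = 0.52 × 9.8 = 5.096 m/s².
Reaction distance = 24.4444 × 1.79 = 43.755 m.
Braking distance needed to stop: v²/(2a) = 597.529 / 10.192 = 58.627 m, so total needed = 43.755 + 58.627 = 102.382 m > 76 m — it cannot stop.
Distance remaining when braking begins: 76 − 43.755 = 32.245 m.
v² = v₀² − 2a·d = 597.529 − 2 × 5.096 × 32.245 = 268.888 m²/s².
v = √268.888 = 16.398 m/s.

No — it strikes the obstacle at 16.4 m/s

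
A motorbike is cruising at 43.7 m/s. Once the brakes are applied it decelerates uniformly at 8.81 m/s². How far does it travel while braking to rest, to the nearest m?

Braking distance = v²/(2a) = 43.7000² / (2 × 8.810) = 1909.690 / 17.620 = 108.382 m.

Braking distance ≈ 108 m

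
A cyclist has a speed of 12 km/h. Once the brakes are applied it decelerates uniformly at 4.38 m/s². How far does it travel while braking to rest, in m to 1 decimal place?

12 km/h ÷ 3.6 = 3.3333 m/s.
Braking distance = v²/(2a) = 3.3333² / (2 × 4.380) = 11.111 / 8.760 = 1.268 m.

Braking distance ≈ 1.3 m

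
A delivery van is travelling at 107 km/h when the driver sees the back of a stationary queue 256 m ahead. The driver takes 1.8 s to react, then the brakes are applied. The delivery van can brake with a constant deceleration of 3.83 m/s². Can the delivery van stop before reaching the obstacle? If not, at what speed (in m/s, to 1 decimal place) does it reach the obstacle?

Yes — it stops about 87.2 m short of the obstacle, so it never reaches it

107 km/h ÷ 3.6 = 29.7222 m/s.
Reaction distance = 29.7222 × 1.8 = 53.500 m.
Braking distance = v²/(2a) = 883.409 / 7.660 = 115.328 m.
Total stopping distance = 53.500 + 115.328 = 168.828 m, vs 256 m available — it stops with 256 − 168.828 = 87.172 m to spare.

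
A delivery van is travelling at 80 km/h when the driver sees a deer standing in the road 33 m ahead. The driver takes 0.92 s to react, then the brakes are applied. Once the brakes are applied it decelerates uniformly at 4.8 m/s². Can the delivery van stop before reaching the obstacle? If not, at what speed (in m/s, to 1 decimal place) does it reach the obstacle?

No — it strikes the obstacle at 19.3 m/s

80 km/h ÷ 3.6 = 22.2222 m/s.
Reaction distance = 22.2222 × 0.92 = 20.444 m.
Braking distance needed to stop: v²/(2a) = 493.826 / 9.600 = 51.440 m, so total needed = 20.444 + 51.440 = 71.884 m > 33 m — it cannot stop.
Distance remaining when braking begins: 33 − 20.444 = 12.556 m.
v² = v₀² − 2a·d = 493.826 − 2 × 4.800 × 12.556 = 373.288 m²/s².
v = √373.288 = 19.321 m/s.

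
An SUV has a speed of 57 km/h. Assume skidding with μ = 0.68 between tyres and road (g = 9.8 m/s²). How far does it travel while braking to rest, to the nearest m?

57 km/h ÷ 3.6 = 15.8333 m/s.
a = μg = 0.68 × 9.8 = 6.664 m/s².
Braking distance = v²/(2a) = 15.8333² / (2 × 6.664) = 250.693 / 13.328 = 18.809 m.

Braking distance ≈ 19 m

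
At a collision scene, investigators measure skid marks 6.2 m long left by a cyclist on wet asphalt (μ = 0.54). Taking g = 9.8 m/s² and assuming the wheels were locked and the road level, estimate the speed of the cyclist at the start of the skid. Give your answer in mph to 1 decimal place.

Deceleration a = μg = 0.54 × 9.8 = 5.292 m/s².
v = √(2a·d) = √(2 × 5.292 × 6.2) = √65.621 = 8.1007 m/s.
= 8.1007 ÷ 0.44704 = 18.121 mph.

Initial speed ≈ 18.1 mph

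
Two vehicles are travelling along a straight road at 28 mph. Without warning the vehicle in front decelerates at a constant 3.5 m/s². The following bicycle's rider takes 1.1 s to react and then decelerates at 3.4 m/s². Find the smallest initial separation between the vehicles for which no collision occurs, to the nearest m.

28 mph × 0.44704 = 12.5171 m/s.
Leader travels v²/(2a_L) = 156.678 / 7.000 = 22.383 m before stopping.
Follower covers v·t_r = 12.5171 × 1.1 = 13.769 m while reacting, then v²/(2a_F) = 156.678 / 6.800 = 23.041 m while braking, for a total of 13.769 + 23.041 = 36.810 m.
Since a_F ≤ a_L and the follower starts braking later, the follower is never slower than the leader, so the closest approach is when both have stopped.
Minimum gap = 36.810 − 22.383 = 14.427 m.

Minimum gap ≈ 14 m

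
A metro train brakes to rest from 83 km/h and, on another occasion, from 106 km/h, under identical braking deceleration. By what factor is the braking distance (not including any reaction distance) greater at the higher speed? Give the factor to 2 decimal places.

Factor ≈ 1.63

Braking distance d = v²/(2a), so with a fixed, d ∝ v².
Factor = (106/83)² = 1.2771² = 1.6310.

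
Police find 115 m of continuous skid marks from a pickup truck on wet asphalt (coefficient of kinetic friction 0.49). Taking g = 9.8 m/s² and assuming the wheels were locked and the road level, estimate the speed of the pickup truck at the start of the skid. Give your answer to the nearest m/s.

Deceleration a = μg = 0.49 × 9.8 = 4.802 m/s².
v = √(2a·d) = √(2 × 4.802 × 115) = √1104.460 = 33.2334 m/s.

Initial speed ≈ 33 m/s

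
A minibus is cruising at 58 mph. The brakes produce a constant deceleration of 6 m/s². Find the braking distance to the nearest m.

Braking distance ≈ 56 m

58 mph × 0.44704 = 25.9283 m/s.
Braking distance = v²/(2a) = 25.9283² / (2 × 6.000) = 672.277 / 12.000 = 56.023 m.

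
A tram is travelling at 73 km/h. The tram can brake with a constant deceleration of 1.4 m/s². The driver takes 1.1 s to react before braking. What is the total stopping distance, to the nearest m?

Total stopping distance ≈ 169 m

73 km/h ÷ 3.6 = 20.2778 m/s.
Reaction distance = v·t_r = 20.2778 × 1.1 = 22.306 m.
Braking distance = v²/(2a) = 20.2778² / (2 × 1.400) = 411.189 / 2.800 = 146.853 m.
Total = 22.306 + 146.853 = 169.159 m.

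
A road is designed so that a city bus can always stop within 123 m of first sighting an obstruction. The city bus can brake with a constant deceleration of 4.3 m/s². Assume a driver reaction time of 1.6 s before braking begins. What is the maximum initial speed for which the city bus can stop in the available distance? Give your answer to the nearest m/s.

Stopping distance: v·t_r + v²/(2a) = 123 with t_r = 1.6 s and a = 4.300 m/s².
So v² + 13.760 v − 1057.80 = 0.
Positive root: v = −a·t_r + √((a·t_r)² + 2a·d) = −6.880 + √(47.334 + 1057.80) = 26.3636 m/s.

Maximum speed ≈ 26 m/s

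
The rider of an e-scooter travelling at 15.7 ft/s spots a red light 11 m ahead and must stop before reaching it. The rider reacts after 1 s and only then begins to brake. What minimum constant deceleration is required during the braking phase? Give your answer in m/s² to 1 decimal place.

Required deceleration ≈ 1.8 m/s²

15.7 ft/s × 0.3048 = 4.7854 m/s.
Distance covered during reaction = 4.7854 × 1 = 4.785 m.
Distance available for braking: 11 − 4.785 = 6.215 m.
v² = 2a·d ⇒ a = v²/(2d) = 4.7854² / (2 × 6.215) = 22.900 / 12.430 = 1.8423 m/s².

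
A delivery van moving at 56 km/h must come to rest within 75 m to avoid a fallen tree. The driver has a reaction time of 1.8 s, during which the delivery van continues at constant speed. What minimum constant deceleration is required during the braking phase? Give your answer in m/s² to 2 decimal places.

56 km/h ÷ 3.6 = 15.5556 m/s.
Distance covered during reaction = 15.5556 × 1.8 = 28.000 m.
Distance available for braking: 75 − 28.000 = 47.000 m.
v² = 2a·d ⇒ a = v²/(2d) = 15.5556² / (2 × 47.000) = 241.977 / 94.000 = 2.5742 m/s².

Required deceleration ≈ 2.57 m/s²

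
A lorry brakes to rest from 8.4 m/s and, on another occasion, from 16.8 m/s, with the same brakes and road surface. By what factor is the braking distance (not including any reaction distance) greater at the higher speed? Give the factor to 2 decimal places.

Braking distance d = v²/(2a), so with a fixed, d ∝ v².
Factor = (16.8/8.4)² = 2.0000² = 4.0000.

Factor ≈ 4.00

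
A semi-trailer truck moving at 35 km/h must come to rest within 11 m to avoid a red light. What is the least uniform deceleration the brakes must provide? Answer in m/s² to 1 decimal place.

35 km/h ÷ 3.6 = 9.7222 m/s.
v² = 2a·d ⇒ a = v²/(2d) = 9.7222² / (2 × 11.000) = 94.521 / 22.000 = 4.2964 m/s².

Required deceleration ≈ 4.3 m/s²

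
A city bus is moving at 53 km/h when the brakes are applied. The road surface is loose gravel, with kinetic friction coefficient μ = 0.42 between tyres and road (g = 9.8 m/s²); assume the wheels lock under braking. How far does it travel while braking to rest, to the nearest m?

Braking distance ≈ 26 m

53 km/h ÷ 3.6 = 14.7222 m/s.
a = μg = 0.42 × 9.8 = 4.116 m/s².
Braking distance = v²/(2a) = 14.7222² / (2 × 4.116) = 216.743 / 8.232 = 26.329 m.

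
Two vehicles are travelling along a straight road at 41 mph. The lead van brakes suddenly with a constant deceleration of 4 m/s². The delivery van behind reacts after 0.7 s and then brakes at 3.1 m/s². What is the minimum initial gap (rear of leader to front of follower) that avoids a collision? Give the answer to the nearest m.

Minimum gap ≈ 25 m

41 mph × 0.44704 = 18.3286 m/s.
Leader travels v²/(2a_L) = 335.938 / 8.000 = 41.992 m before stopping.
Follower covers v·t_r = 18.3286 × 0.7 = 12.830 m while reacting, then v²/(2a_F) = 335.938 / 6.200 = 54.184 m while braking, for a total of 12.830 + 54.184 = 67.014 m.
Since a_F ≤ a_L and the follower starts braking later, the follower is never slower than the leader, so the closest approach is when both have stopped.
Minimum gap = 67.014 − 41.992 = 25.022 m.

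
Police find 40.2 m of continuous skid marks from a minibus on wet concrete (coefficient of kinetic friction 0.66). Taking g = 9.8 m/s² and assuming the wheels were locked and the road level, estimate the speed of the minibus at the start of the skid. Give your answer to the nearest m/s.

Deceleration a = μg = 0.66 × 9.8 = 6.468 m/s².
v = √(2a·d) = √(2 × 6.468 × 40.2) = √520.027 = 22.8041 m/s.

Initial speed ≈ 23 m/s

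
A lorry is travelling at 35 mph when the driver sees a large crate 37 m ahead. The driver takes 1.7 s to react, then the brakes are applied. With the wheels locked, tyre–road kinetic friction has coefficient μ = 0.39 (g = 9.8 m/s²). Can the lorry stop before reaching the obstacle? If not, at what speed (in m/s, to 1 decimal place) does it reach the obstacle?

35 mph × 0.44704 = 15.6464 m/s.
a = μg = 0.39 × 9.8 = 3.822 m/s².
Reaction distance = 15.6464 × 1.7 = 26.599 m.
Braking distance needed to stop: v²/(2a) = 244.810 / 7.644 = 32.026 m, so total needed = 26.599 + 32.026 = 58.625 m > 37 m — it cannot stop.
Distance remaining when braking begins: 37 − 26.599 = 10.401 m.
v² = v₀² − 2a·d = 244.810 − 2 × 3.822 × 10.401 = 165.305 m²/s².
v = √165.305 = 12.857 m/s.

No — it strikes the obstacle at 12.9 m/s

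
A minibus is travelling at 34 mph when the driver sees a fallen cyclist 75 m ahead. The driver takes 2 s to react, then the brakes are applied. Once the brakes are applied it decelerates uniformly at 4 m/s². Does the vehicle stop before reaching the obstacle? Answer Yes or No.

34 mph × 0.44704 = 15.1994 m/s.
Reaction distance = 15.1994 × 2 = 30.399 m.
Braking distance = v²/(2a) = 231.022 / 8.000 = 28.878 m.
Total stopping distance = 30.399 + 28.878 = 59.277 m, vs 75 m available — it stops with 75 − 59.277 = 15.723 m to spare.

Yes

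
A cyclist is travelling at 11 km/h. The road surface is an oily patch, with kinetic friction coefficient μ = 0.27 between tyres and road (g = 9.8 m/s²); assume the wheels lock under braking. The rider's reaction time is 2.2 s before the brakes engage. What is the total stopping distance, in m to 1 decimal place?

11 km/h ÷ 3.6 = 3.0556 m/s.
a = μg = 0.27 × 9.8 = 2.646 m/s².
Reaction distance = v·t_r = 3.0556 × 2.2 = 6.722 m.
Braking distance = v²/(2a) = 3.0556² / (2 × 2.646) = 9.337 / 5.292 = 1.764 m.
Total = 6.722 + 1.764 = 8.486 m.

Total stopping distance ≈ 8.5 m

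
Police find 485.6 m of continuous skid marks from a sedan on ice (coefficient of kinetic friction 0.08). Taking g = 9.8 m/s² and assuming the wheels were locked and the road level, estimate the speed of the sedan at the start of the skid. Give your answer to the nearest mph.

Deceleration a = μg = 0.08 × 9.8 = 0.784 m/s².
v = √(2a·d) = √(2 × 0.784 × 485.6) = √761.421 = 27.5939 m/s.
= 27.5939 ÷ 0.44704 = 61.726 mph.

Initial speed ≈ 62 mph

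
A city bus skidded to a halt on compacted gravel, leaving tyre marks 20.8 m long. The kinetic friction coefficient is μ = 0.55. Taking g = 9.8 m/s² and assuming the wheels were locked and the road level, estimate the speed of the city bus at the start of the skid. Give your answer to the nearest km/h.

Deceleration a = μg = 0.55 × 9.8 = 5.390 m/s².
v = √(2a·d) = √(2 × 5.390 × 20.8) = √224.224 = 14.9741 m/s.
= 14.9741 × 3.6 = 53.907 km/h.

Initial speed ≈ 54 km/h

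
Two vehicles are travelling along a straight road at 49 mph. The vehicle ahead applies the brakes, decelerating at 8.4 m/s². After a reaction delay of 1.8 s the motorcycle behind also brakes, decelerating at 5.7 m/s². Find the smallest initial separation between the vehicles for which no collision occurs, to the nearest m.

49 mph × 0.44704 = 21.9050 m/s.
Leader travels v²/(2a_L) = 479.829 / 16.800 = 28.561 m before stopping.
Follower covers v·t_r = 21.9050 × 1.8 = 39.429 m while reacting, then v²/(2a_F) = 479.829 / 11.400 = 42.090 m while braking, for a total of 39.429 + 42.090 = 81.519 m.
Since a_F ≤ a_L and the follower starts braking later, the follower is never slower than the leader, so the closest approach is when both have stopped.
Minimum gap = 81.519 − 28.561 = 52.958 m.

Minimum gap ≈ 53 m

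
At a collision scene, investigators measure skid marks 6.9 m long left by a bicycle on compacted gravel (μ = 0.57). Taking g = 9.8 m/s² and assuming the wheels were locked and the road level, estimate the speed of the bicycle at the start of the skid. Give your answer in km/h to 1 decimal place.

Initial speed ≈ 31.6 km/h

Deceleration a = μg = 0.57 × 9.8 = 5.586 m/s².
v = √(2a·d) = √(2 × 5.586 × 6.9) = √77.087 = 8.7799 m/s.
= 8.7799 × 3.6 = 31.608 km/h.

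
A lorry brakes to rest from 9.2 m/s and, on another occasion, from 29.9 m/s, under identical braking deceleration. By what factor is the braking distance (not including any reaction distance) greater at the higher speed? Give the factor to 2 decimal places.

Braking distance d = v²/(2a), so with a fixed, d ∝ v².
Factor = (29.9/9.2)² = 3.2500² = 10.5625.

Factor ≈ 10.56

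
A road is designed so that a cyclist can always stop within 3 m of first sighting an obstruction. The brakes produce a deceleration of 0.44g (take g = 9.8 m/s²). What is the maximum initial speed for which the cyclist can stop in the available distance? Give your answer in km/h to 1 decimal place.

Maximum speed ≈ 18.3 km/h

a = 0.44 × 9.8 = 4.312 m/s².
v²/(2a) = d ⇒ v = √(2 × 4.312 × 3) = √25.87 = 5.0863 m/s.
5.0863 m/s × 3.6 = 18.311 km/h.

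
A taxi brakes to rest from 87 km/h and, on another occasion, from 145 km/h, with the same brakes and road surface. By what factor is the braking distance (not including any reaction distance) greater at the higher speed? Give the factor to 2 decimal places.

Braking distance d = v²/(2a), so with a fixed, d ∝ v².
Factor = (145/87)² = 1.6667² = 2.7779.

Factor ≈ 2.78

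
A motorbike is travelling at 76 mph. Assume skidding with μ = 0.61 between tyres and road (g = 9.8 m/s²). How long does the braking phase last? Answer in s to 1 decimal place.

76 mph × 0.44704 = 33.9750 m/s.
a = μg = 0.61 × 9.8 = 5.978 m/s².
Braking time = v/a = 33.9750 / 5.978 = 5.683 s.

Braking time ≈ 5.7 s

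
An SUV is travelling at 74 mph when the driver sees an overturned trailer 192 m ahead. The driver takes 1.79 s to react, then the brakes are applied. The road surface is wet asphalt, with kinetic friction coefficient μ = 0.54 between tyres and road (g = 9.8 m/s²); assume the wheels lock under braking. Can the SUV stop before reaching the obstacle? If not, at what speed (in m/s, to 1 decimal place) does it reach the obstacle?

74 mph × 0.44704 = 33.0810 m/s.
a = μg = 0.54 × 9.8 = 5.292 m/s².
Reaction distance = 33.0810 × 1.79 = 59.215 m.
Braking distance = v²/(2a) = 1094.353 / 10.584 = 103.397 m.
Total stopping distance = 59.215 + 103.397 = 162.612 m, vs 192 m available — it stops with 192 − 162.612 = 29.388 m to spare.

Yes — it stops about 29.4 m short of the obstacle, so it never reaches it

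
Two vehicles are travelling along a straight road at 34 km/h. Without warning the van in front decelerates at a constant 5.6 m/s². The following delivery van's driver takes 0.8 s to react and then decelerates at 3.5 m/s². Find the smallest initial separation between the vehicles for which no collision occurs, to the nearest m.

Minimum gap ≈ 12 m

34 km/h ÷ 3.6 = 9.4444 m/s.
Leader travels v²/(2a_L) = 89.197 / 11.200 = 7.964 m before stopping.
Follower covers v·t_r = 9.4444 × 0.8 = 7.556 m while reacting, then v²/(2a_F) = 89.197 / 7.000 = 12.742 m while braking, for a total of 7.556 + 12.742 = 20.298 m.
Since a_F ≤ a_L and the follower starts braking later, the follower is never slower than the leader, so the closest approach is when both have stopped.
Minimum gap = 20.298 − 7.964 = 12.334 m.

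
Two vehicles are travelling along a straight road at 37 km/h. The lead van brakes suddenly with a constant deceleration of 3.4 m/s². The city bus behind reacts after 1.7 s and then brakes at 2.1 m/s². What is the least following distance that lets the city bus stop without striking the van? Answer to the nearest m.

Minimum gap ≈ 27 m

37 km/h ÷ 3.6 = 10.2778 m/s.
Leader travels v²/(2a_L) = 105.633 / 6.800 = 15.534 m before stopping.
Follower covers v·t_r = 10.2778 × 1.7 = 17.472 m while reacting, then v²/(2a_F) = 105.633 / 4.200 = 25.151 m while braking, for a total of 17.472 + 25.151 = 42.623 m.
Since a_F ≤ a_L and the follower starts braking later, the follower is never slower than the leader, so the closest approach is when both have stopped.
Minimum gap = 42.623 − 15.534 = 27.089 m.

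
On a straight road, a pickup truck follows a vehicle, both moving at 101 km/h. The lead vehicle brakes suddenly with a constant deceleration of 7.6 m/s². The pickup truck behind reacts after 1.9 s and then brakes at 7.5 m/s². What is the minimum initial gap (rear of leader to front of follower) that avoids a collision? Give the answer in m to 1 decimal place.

101 km/h ÷ 3.6 = 28.0556 m/s.
Leader travels v²/(2a_L) = 787.117 / 15.200 = 51.784 m before stopping.
Follower covers v·t_r = 28.0556 × 1.9 = 53.306 m while reacting, then v²/(2a_F) = 787.117 / 15.000 = 52.474 m while braking, for a total of 53.306 + 52.474 = 105.780 m.
Since a_F ≤ a_L and the follower starts braking later, the follower is never slower than the leader, so the closest approach is when both have stopped.
Minimum gap = 105.780 − 51.784 = 53.996 m.

Minimum gap ≈ 54.0 m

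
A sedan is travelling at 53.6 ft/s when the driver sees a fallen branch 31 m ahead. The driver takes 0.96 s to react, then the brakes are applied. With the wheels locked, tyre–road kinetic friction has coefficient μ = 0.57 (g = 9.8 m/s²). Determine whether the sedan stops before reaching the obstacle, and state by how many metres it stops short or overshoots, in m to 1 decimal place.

No — it overshoots by 8.6 m

53.6 ft/s × 0.3048 = 16.3373 m/s.
a = μg = 0.57 × 9.8 = 5.586 m/s².
Reaction distance = 16.3373 × 0.96 = 15.684 m.
Braking distance = v²/(2a) = 266.907 / 11.172 = 23.891 m.
Total stopping distance = 15.684 + 23.891 = 39.575 m, vs 31 m available — it cannot stop in time and overshoots by 39.575 − 31 = 8.575 m.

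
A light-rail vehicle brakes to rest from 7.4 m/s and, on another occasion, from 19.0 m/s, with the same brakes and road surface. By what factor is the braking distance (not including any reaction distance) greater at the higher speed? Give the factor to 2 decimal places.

Braking distance d = v²/(2a), so with a fixed, d ∝ v².
Factor = (19.0/7.4)² = 2.5676² = 6.5926.

Factor ≈ 6.59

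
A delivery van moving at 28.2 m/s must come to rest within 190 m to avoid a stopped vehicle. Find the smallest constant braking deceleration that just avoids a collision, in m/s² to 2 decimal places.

v² = 2a·d ⇒ a = v²/(2d) = 28.2000² / (2 × 190.000) = 795.240 / 380.000 = 2.0927 m/s².

Required deceleration ≈ 2.09 m/s²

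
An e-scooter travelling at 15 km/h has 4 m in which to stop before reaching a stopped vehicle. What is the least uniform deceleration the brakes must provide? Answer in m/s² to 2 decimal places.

15 km/h ÷ 3.6 = 4.1667 m/s.
v² = 2a·d ⇒ a = v²/(2d) = 4.1667² / (2 × 4.000) = 17.361 / 8.000 = 2.1701 m/s².

Required deceleration ≈ 2.17 m/s²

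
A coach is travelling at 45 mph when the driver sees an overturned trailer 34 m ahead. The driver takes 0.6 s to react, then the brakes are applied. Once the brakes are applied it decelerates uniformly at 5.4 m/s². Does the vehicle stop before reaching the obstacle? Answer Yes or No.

45 mph × 0.44704 = 20.1168 m/s.
Reaction distance = 20.1168 × 0.6 = 12.070 m.
Braking distance = v²/(2a) = 404.686 / 10.800 = 37.471 m.
Total stopping distance = 12.070 + 37.471 = 49.541 m, vs 34 m available — it cannot stop in time and overshoots by 49.541 − 34 = 15.541 m.

No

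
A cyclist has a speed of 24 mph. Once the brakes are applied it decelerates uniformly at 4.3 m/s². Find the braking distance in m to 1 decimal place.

Braking distance ≈ 13.4 m

24 mph × 0.44704 = 10.7290 m/s.
Braking distance = v²/(2a) = 10.7290² / (2 × 4.300) = 115.111 / 8.600 = 13.385 m.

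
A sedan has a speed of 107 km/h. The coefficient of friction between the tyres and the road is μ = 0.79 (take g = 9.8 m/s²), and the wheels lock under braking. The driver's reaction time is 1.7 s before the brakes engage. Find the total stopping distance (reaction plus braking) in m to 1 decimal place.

107 km/h ÷ 3.6 = 29.7222 m/s.
a = μg = 0.79 × 9.8 = 7.742 m/s².
Reaction distance = v·t_r = 29.7222 × 1.7 = 50.528 m.
Braking distance = v²/(2a) = 29.7222² / (2 × 7.742) = 883.409 / 15.484 = 57.053 m.
Total = 50.528 + 57.053 = 107.581 m.

Total stopping distance ≈ 107.6 m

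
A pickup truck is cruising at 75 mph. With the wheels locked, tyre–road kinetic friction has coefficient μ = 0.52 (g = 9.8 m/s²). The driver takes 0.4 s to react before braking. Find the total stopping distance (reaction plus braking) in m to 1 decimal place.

75 mph × 0.44704 = 33.5280 m/s.
a = μg = 0.52 × 9.8 = 5.096 m/s².
Reaction distance = v·t_r = 33.5280 × 0.4 = 13.411 m.
Braking distance = v²/(2a) = 33.5280² / (2 × 5.096) = 1124.127 / 10.192 = 110.295 m.
Total = 13.411 + 110.295 = 123.706 m.

Total stopping distance ≈ 123.7 m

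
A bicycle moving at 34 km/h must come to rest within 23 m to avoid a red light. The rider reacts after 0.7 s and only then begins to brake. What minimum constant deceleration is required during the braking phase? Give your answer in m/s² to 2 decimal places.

34 km/h ÷ 3.6 = 9.4444 m/s.
Distance covered during reaction = 9.4444 × 0.7 = 6.611 m.
Distance available for braking: 23 − 6.611 = 16.389 m.
v² = 2a·d ⇒ a = v²/(2d) = 9.4444² / (2 × 16.389) = 89.197 / 32.778 = 2.7212 m/s².

Required deceleration ≈ 2.72 m/s²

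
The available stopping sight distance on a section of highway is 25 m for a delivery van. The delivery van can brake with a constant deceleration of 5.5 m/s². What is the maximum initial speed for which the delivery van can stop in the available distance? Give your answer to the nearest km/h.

Maximum speed ≈ 60 km/h

v²/(2a) = d ⇒ v = √(2 × 5.500 × 25) = √275.00 = 16.5831 m/s.
16.5831 m/s × 3.6 = 59.699 km/h.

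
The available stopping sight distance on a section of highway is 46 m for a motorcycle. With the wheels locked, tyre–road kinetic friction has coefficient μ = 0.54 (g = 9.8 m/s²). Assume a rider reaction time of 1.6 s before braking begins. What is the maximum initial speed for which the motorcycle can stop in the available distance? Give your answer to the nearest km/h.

a = μg = 0.54 × 9.8 = 5.292 m/s².
Stopping distance: v·t_r + v²/(2a) = 46 with t_r = 1.6 s and a = 5.292 m/s².
So v² + 16.934 v − 486.86 = 0.
Positive root: v = −a·t_r + √((a·t_r)² + 2a·d) = −8.467 + √(71.690 + 486.86) = 15.1667 m/s.
15.1667 m/s × 3.6 = 54.600 km/h.

Maximum speed ≈ 55 km/h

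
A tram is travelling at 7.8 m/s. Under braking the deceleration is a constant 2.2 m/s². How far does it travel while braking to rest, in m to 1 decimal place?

Braking distance ≈ 13.8 m

Braking distance = v²/(2a) = 7.8000² / (2 × 2.200) = 60.840 / 4.400 = 13.827 m.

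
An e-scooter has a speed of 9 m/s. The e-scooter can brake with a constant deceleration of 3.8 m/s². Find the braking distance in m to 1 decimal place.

Braking distance ≈ 10.7 m

Braking distance = v²/(2a) = 9.0000² / (2 × 3.800) = 81.000 / 7.600 = 10.658 m.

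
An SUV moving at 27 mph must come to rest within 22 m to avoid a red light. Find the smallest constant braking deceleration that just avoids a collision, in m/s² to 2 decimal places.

Required deceleration ≈ 3.31 m/s²

27 mph × 0.44704 = 12.0701 m/s.
v² = 2a·d ⇒ a = v²/(2d) = 12.0701² / (2 × 22.000) = 145.687 / 44.000 = 3.3111 m/s².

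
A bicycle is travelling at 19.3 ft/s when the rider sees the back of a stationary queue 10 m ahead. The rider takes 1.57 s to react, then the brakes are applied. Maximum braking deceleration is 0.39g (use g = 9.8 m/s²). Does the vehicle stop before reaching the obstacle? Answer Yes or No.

19.3 ft/s × 0.3048 = 5.8826 m/s.
a = 0.39 × 9.8 = 3.822 m/s².
Reaction distance = 5.8826 × 1.57 = 9.236 m.
Braking distance = v²/(2a) = 34.605 / 7.644 = 4.527 m.
Total stopping distance = 9.236 + 4.527 = 13.763 m, vs 10 m available — it cannot stop in time and overshoots by 13.763 − 10 = 3.763 m.

No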